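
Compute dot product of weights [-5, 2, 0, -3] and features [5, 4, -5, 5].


Element-wise products:
-5 * 5 = -25
2 * 4 = 8
0 * -5 = 0
-3 * 5 = -15
Sum = -25 + 8 + 0 + -15
= -32

-32


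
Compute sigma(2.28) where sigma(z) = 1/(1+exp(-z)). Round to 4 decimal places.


sigmoid(z) = 1 / (1 + exp(-z))
exp(-(2.28)) = exp(-2.28) = 0.1023
1 + 0.1023 = 1.1023
1 / 1.1023 = 0.9072

0.9072


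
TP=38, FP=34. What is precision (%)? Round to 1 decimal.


Precision = TP / (TP + FP) * 100
= 38 / (38 + 34)
= 38 / 72
= 0.5278
= 52.8%

52.8


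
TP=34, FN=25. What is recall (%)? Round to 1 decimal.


Recall = TP / (TP + FN) * 100
= 34 / (34 + 25)
= 34 / 59
= 0.5763
= 57.6%

57.6


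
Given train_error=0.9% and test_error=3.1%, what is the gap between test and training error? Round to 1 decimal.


Generalization gap = test_error - train_error
= 3.1 - 0.9
= 2.2%
A moderate gap.

2.2


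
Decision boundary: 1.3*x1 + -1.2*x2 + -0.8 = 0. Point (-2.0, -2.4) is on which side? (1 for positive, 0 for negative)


Compute 1.3 * -2.0 + -1.2 * -2.4 + -0.8
= -2.6 + 2.88 + -0.8
= -0.52
Since -0.52 < 0, the point is on the negative side.

0


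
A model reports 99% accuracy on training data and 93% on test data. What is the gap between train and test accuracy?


Gap = train_accuracy - test_accuracy
= 99 - 93
= 6%
This moderate gap may indicate mild overfitting.

6


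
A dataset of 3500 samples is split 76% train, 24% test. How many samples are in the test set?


Train samples = 3500 * 76% = 2660
Test samples = 3500 - 2660
= 840

840


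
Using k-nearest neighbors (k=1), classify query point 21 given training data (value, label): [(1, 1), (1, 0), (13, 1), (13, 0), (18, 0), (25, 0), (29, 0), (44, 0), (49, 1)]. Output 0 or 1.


Distances from query 21:
Point 18 (class 0): distance = 3
K=1 nearest neighbors: classes = [0]
Votes for class 1: 0 / 1
Majority vote => class 0

0


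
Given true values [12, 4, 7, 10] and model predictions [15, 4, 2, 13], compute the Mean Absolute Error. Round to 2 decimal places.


Absolute errors: [3, 0, 5, 3]
Sum of absolute errors = 11
MAE = 11 / 4 = 2.75

2.75


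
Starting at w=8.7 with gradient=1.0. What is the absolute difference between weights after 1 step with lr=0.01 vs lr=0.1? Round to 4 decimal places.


With lr=0.01: w_new = 8.7 - 0.01 * 1.0 = 8.69
With lr=0.1: w_new = 8.7 - 0.1 * 1.0 = 8.6
Absolute difference = |8.69 - 8.6|
= 0.0900

0.0900


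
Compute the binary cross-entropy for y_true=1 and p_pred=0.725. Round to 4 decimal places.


For y=1: Loss = -log(p)
= -log(0.725)
= -(-0.3216)
= 0.3216

0.3216


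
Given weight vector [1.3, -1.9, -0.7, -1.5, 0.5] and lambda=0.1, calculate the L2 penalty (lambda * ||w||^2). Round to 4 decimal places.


Squaring each weight:
1.3^2 = 1.69
(-1.9)^2 = 3.61
(-0.7)^2 = 0.49
(-1.5)^2 = 2.25
0.5^2 = 0.25
Sum of squares = 8.29
Penalty = 0.1 * 8.29 = 0.8290

0.8290


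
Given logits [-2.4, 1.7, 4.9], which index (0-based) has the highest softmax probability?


Softmax is a monotonic transformation, so it preserves the argmax.
We need to find the index of the maximum logit.
Index 0: -2.4
Index 1: 1.7
Index 2: 4.9
Maximum logit = 4.9 at index 2

2


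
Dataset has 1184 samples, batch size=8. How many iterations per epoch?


Iterations per epoch = dataset_size / batch_size
= 1184 / 8
= 148

148


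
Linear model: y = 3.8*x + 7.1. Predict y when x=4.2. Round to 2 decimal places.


y = 3.8 * 4.2 + (7.1)
= 15.96 + (7.1)
= 23.06

23.06


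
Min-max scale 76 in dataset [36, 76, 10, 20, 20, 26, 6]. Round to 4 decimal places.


Min = 6, Max = 76
Range = 76 - 6 = 70
Scaled = (x - min) / (max - min)
= (76 - 6) / 70
= 70 / 70
= 1.0000

1.0000


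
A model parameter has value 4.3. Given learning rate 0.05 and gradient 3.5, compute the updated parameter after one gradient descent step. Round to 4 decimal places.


w_new = w_old - lr * gradient
= 4.3 - 0.05 * 3.5
= 4.3 - (0.175)
= 4.1250

4.1250


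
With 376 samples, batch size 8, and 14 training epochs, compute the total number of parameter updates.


Iterations per epoch = 376 / 8 = 47
Total updates = iterations_per_epoch * epochs
= 47 * 14
= 658

658


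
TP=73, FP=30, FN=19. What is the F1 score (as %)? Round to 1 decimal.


Precision = TP / (TP + FP) = 73 / 103 = 0.7087
Recall = TP / (TP + FN) = 73 / 92 = 0.7935
F1 = 2 * P * R / (P + R)
= 2 * 0.7087 * 0.7935 / (0.7087 + 0.7935)
= 1.1247 / 1.5022
= 0.7487
As percentage: 74.9%

74.9


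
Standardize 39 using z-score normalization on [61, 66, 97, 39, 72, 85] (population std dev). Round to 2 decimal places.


Mean = (61 + 66 + 97 + 39 + 72 + 85) / 6 = 70.0
Variance = sum((x_i - mean)^2) / n = 336.0
Std = sqrt(336.0) = 18.3303
Z = (x - mean) / std
= (39 - 70.0) / 18.3303
= -31.0 / 18.3303
= -1.69

-1.69


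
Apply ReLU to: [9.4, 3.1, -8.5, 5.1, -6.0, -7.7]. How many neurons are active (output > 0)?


ReLU(x) = max(0, x) for each element:
ReLU(9.4) = 9.4
ReLU(3.1) = 3.1
ReLU(-8.5) = 0
ReLU(5.1) = 5.1
ReLU(-6.0) = 0
ReLU(-7.7) = 0
Active neurons (>0): 3

3


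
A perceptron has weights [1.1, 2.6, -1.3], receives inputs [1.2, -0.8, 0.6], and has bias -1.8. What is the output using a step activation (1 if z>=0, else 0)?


z = w . x + b
= 1.1*1.2 + 2.6*-0.8 + -1.3*0.6 + -1.8
= 1.32 + -2.08 + -0.78 + -1.8
= -1.54 + -1.8
= -3.34
Since z = -3.34 < 0, output = 0

0


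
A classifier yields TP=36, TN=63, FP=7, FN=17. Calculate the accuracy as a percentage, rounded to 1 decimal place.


Accuracy = (TP + TN) / (TP + TN + FP + FN) * 100
= (36 + 63) / (36 + 63 + 7 + 17)
= 99 / 123
= 0.8049
= 80.5%

80.5


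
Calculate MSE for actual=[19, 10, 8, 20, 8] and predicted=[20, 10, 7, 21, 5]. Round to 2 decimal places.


Differences: [-1, 0, 1, -1, 3]
Squared errors: [1, 0, 1, 1, 9]
Sum of squared errors = 12
MSE = 12 / 5 = 2.40

2.40


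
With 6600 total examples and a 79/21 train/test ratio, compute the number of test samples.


Train samples = 6600 * 79% = 5214
Test samples = 6600 - 5214
= 1386

1386


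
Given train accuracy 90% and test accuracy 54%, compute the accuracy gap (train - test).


Gap = train_accuracy - test_accuracy
= 90 - 54
= 36%
This large gap strongly indicates overfitting.

36


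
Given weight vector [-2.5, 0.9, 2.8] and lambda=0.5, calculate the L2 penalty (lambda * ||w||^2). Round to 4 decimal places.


Squaring each weight:
(-2.5)^2 = 6.25
0.9^2 = 0.81
2.8^2 = 7.84
Sum of squares = 14.9
Penalty = 0.5 * 14.9 = 7.4500

7.4500


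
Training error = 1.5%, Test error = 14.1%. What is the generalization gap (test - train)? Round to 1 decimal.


Generalization gap = test_error - train_error
= 14.1 - 1.5
= 12.6%
A large gap suggests overfitting.

12.6


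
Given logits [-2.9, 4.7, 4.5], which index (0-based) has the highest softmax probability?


Softmax is a monotonic transformation, so it preserves the argmax.
We need to find the index of the maximum logit.
Index 0: -2.9
Index 1: 4.7
Index 2: 4.5
Maximum logit = 4.7 at index 1

1


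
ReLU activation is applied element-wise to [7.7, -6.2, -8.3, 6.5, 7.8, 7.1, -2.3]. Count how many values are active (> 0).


ReLU(x) = max(0, x) for each element:
ReLU(7.7) = 7.7
ReLU(-6.2) = 0
ReLU(-8.3) = 0
ReLU(6.5) = 6.5
ReLU(7.8) = 7.8
ReLU(7.1) = 7.1
ReLU(-2.3) = 0
Active neurons (>0): 4

4


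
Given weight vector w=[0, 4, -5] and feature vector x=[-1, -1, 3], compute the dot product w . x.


Element-wise products:
0 * -1 = 0
4 * -1 = -4
-5 * 3 = -15
Sum = 0 + -4 + -15
= -19

-19


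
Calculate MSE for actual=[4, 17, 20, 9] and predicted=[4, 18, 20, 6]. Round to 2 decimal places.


Differences: [0, -1, 0, 3]
Squared errors: [0, 1, 0, 9]
Sum of squared errors = 10
MSE = 10 / 4 = 2.50

2.50


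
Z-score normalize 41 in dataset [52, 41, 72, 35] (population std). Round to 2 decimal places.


Mean = (52 + 41 + 72 + 35) / 4 = 50.0
Variance = sum((x_i - mean)^2) / n = 198.5
Std = sqrt(198.5) = 14.089
Z = (x - mean) / std
= (41 - 50.0) / 14.089
= -9.0 / 14.089
= -0.64

-0.64


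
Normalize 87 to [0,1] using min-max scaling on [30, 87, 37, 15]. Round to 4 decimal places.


Min = 15, Max = 87
Range = 87 - 15 = 72
Scaled = (x - min) / (max - min)
= (87 - 15) / 72
= 72 / 72
= 1.0000

1.0000


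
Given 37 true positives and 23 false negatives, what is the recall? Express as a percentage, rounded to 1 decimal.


Recall = TP / (TP + FN) * 100
= 37 / (37 + 23)
= 37 / 60
= 0.6167
= 61.7%

61.7


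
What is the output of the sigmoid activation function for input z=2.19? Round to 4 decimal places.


sigmoid(z) = 1 / (1 + exp(-z))
exp(-(2.19)) = exp(-2.19) = 0.1119
1 + 0.1119 = 1.1119
1 / 1.1119 = 0.8993

0.8993


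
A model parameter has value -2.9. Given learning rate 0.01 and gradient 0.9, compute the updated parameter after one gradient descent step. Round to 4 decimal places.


w_new = w_old - lr * gradient
= -2.9 - 0.01 * 0.9
= -2.9 - (0.009)
= -2.9090

-2.9090


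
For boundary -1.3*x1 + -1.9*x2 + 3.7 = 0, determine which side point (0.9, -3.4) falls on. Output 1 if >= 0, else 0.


Compute -1.3 * 0.9 + -1.9 * -3.4 + 3.7
= -1.17 + 6.46 + 3.7
= 8.99
Since 8.99 >= 0, the point is on the positive side.

1


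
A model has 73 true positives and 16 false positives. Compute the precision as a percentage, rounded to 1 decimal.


Precision = TP / (TP + FP) * 100
= 73 / (73 + 16)
= 73 / 89
= 0.8202
= 82.0%

82.0


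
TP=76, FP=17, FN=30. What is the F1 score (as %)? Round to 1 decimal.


Precision = TP / (TP + FP) = 76 / 93 = 0.8172
Recall = TP / (TP + FN) = 76 / 106 = 0.717
F1 = 2 * P * R / (P + R)
= 2 * 0.8172 * 0.717 / (0.8172 + 0.717)
= 1.1718 / 1.5342
= 0.7638
As percentage: 76.4%

76.4


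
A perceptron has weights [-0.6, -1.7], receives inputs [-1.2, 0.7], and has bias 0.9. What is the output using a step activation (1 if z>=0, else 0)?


z = w . x + b
= -0.6*-1.2 + -1.7*0.7 + 0.9
= 0.72 + -1.19 + 0.9
= -0.47 + 0.9
= 0.43
Since z = 0.43 >= 0, output = 1

1


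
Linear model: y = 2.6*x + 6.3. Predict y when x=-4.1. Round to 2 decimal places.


y = 2.6 * -4.1 + (6.3)
= -10.66 + (6.3)
= -4.36

-4.36


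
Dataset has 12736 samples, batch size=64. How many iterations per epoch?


Iterations per epoch = dataset_size / batch_size
= 12736 / 64
= 199

199


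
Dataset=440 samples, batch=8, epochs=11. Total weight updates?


Iterations per epoch = 440 / 8 = 55
Total updates = iterations_per_epoch * epochs
= 55 * 11
= 605

605


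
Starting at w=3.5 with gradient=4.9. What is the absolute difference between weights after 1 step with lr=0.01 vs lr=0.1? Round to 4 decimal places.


With lr=0.01: w_new = 3.5 - 0.01 * 4.9 = 3.451
With lr=0.1: w_new = 3.5 - 0.1 * 4.9 = 3.01
Absolute difference = |3.451 - 3.01|
= 0.4410

0.4410


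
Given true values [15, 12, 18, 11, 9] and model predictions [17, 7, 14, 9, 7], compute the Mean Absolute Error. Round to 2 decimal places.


Absolute errors: [2, 5, 4, 2, 2]
Sum of absolute errors = 15
MAE = 15 / 5 = 3.00

3.00


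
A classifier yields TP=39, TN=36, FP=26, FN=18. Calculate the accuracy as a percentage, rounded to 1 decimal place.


Accuracy = (TP + TN) / (TP + TN + FP + FN) * 100
= (39 + 36) / (39 + 36 + 26 + 18)
= 75 / 119
= 0.6303
= 63.0%

63.0


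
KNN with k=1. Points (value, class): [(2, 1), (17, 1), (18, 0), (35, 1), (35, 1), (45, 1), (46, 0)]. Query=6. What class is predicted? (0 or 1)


Distances from query 6:
Point 2 (class 1): distance = 4
K=1 nearest neighbors: classes = [1]
Votes for class 1: 1 / 1
Majority vote => class 1

1


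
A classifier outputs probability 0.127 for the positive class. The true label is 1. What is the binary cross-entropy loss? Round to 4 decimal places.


For y=1: Loss = -log(p)
= -log(0.127)
= -(-2.0636)
= 2.0636

2.0636


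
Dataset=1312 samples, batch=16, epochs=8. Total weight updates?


Iterations per epoch = 1312 / 16 = 82
Total updates = iterations_per_epoch * epochs
= 82 * 8
= 656

656


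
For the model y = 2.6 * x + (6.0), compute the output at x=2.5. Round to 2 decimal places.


y = 2.6 * 2.5 + (6.0)
= 6.5 + (6.0)
= 12.50

12.50


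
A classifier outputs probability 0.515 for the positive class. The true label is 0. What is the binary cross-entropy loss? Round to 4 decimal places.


For y=0: Loss = -log(1-p)
= -log(1 - 0.515)
= -log(0.485)
= -(-0.7236)
= 0.7236

0.7236


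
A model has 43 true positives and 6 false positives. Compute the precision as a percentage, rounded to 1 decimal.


Precision = TP / (TP + FP) * 100
= 43 / (43 + 6)
= 43 / 49
= 0.8776
= 87.8%

87.8


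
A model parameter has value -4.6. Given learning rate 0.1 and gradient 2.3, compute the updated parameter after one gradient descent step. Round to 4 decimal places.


w_new = w_old - lr * gradient
= -4.6 - 0.1 * 2.3
= -4.6 - (0.23)
= -4.8300

-4.8300


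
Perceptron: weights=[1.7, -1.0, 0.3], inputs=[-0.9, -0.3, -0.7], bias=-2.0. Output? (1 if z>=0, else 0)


z = w . x + b
= 1.7*-0.9 + -1.0*-0.3 + 0.3*-0.7 + -2.0
= -1.53 + 0.3 + -0.21 + -2.0
= -1.44 + -2.0
= -3.44
Since z = -3.44 < 0, output = 0

0


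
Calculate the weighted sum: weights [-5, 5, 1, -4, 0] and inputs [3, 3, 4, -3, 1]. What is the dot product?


Element-wise products:
-5 * 3 = -15
5 * 3 = 15
1 * 4 = 4
-4 * -3 = 12
0 * 1 = 0
Sum = -15 + 15 + 4 + 12 + 0
= 16

16


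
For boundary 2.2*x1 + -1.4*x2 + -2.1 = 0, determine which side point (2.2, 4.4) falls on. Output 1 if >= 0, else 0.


Compute 2.2 * 2.2 + -1.4 * 4.4 + -2.1
= 4.84 + -6.16 + -2.1
= -3.42
Since -3.42 < 0, the point is on the negative side.

0


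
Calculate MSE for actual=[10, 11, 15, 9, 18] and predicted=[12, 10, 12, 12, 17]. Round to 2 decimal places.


Differences: [-2, 1, 3, -3, 1]
Squared errors: [4, 1, 9, 9, 1]
Sum of squared errors = 24
MSE = 24 / 5 = 4.80

4.80


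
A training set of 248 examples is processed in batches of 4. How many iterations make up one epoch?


Iterations per epoch = dataset_size / batch_size
= 248 / 4
= 62

62


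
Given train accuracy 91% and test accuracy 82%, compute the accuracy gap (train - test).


Gap = train_accuracy - test_accuracy
= 91 - 82
= 9%
This moderate gap may indicate mild overfitting.

9


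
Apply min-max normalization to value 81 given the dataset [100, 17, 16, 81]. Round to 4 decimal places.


Min = 16, Max = 100
Range = 100 - 16 = 84
Scaled = (x - min) / (max - min)
= (81 - 16) / 84
= 65 / 84
= 0.7738

0.7738


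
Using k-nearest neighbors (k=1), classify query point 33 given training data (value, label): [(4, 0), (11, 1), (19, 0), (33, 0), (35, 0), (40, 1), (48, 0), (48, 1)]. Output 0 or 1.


Distances from query 33:
Point 33 (class 0): distance = 0
K=1 nearest neighbors: classes = [0]
Votes for class 1: 0 / 1
Majority vote => class 0

0


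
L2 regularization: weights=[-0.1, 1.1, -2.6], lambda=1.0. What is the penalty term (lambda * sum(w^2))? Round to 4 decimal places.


Squaring each weight:
(-0.1)^2 = 0.01
1.1^2 = 1.21
(-2.6)^2 = 6.76
Sum of squares = 7.98
Penalty = 1.0 * 7.98 = 7.9800

7.9800


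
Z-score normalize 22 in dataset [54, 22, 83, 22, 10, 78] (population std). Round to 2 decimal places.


Mean = (54 + 22 + 83 + 22 + 10 + 78) / 6 = 44.8333
Variance = sum((x_i - mean)^2) / n = 816.1389
Std = sqrt(816.1389) = 28.5681
Z = (x - mean) / std
= (22 - 44.8333) / 28.5681
= -22.8333 / 28.5681
= -0.80

-0.80


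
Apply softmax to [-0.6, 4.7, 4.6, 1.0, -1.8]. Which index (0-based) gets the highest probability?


Softmax is a monotonic transformation, so it preserves the argmax.
We need to find the index of the maximum logit.
Index 0: -0.6
Index 1: 4.7
Index 2: 4.6
Index 3: 1.0
Index 4: -1.8
Maximum logit = 4.7 at index 1

1


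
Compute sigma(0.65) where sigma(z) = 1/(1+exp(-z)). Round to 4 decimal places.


sigmoid(z) = 1 / (1 + exp(-z))
exp(-(0.65)) = exp(-0.65) = 0.522
1 + 0.522 = 1.522
1 / 1.522 = 0.6570

0.6570


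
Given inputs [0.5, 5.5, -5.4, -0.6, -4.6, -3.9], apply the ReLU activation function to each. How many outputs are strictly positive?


ReLU(x) = max(0, x) for each element:
ReLU(0.5) = 0.5
ReLU(5.5) = 5.5
ReLU(-5.4) = 0
ReLU(-0.6) = 0
ReLU(-4.6) = 0
ReLU(-3.9) = 0
Active neurons (>0): 2

2


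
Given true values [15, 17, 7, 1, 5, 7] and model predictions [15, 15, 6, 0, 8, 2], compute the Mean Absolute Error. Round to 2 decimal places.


Absolute errors: [0, 2, 1, 1, 3, 5]
Sum of absolute errors = 12
MAE = 12 / 6 = 2.00

2.00


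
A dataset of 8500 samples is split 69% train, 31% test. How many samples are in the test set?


Train samples = 8500 * 69% = 5865
Test samples = 8500 - 5865
= 2635

2635


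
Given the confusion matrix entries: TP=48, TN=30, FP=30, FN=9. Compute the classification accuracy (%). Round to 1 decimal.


Accuracy = (TP + TN) / (TP + TN + FP + FN) * 100
= (48 + 30) / (48 + 30 + 30 + 9)
= 78 / 117
= 0.6667
= 66.7%

66.7


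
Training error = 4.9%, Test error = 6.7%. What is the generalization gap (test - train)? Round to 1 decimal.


Generalization gap = test_error - train_error
= 6.7 - 4.9
= 1.8%
A small gap suggests good generalization.

1.8


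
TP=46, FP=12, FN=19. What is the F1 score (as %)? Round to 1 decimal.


Precision = TP / (TP + FP) = 46 / 58 = 0.7931
Recall = TP / (TP + FN) = 46 / 65 = 0.7077
F1 = 2 * P * R / (P + R)
= 2 * 0.7931 * 0.7077 / (0.7931 + 0.7077)
= 1.1225 / 1.5008
= 0.748
As percentage: 74.8%

74.8


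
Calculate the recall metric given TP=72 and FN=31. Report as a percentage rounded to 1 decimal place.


Recall = TP / (TP + FN) * 100
= 72 / (72 + 31)
= 72 / 103
= 0.699
= 69.9%

69.9


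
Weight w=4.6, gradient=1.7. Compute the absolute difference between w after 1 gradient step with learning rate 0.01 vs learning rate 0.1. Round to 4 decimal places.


With lr=0.01: w_new = 4.6 - 0.01 * 1.7 = 4.583
With lr=0.1: w_new = 4.6 - 0.1 * 1.7 = 4.43
Absolute difference = |4.583 - 4.43|
= 0.1530

0.1530


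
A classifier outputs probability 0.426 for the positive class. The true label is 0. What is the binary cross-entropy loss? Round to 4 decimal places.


For y=0: Loss = -log(1-p)
= -log(1 - 0.426)
= -log(0.574)
= -(-0.5551)
= 0.5551

0.5551


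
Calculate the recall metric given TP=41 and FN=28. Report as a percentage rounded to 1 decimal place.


Recall = TP / (TP + FN) * 100
= 41 / (41 + 28)
= 41 / 69
= 0.5942
= 59.4%

59.4


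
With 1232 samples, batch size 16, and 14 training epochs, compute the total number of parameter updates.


Iterations per epoch = 1232 / 16 = 77
Total updates = iterations_per_epoch * epochs
= 77 * 14
= 1078

1078


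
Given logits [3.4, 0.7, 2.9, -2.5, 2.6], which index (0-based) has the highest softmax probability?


Softmax is a monotonic transformation, so it preserves the argmax.
We need to find the index of the maximum logit.
Index 0: 3.4
Index 1: 0.7
Index 2: 2.9
Index 3: -2.5
Index 4: 2.6
Maximum logit = 3.4 at index 0

0


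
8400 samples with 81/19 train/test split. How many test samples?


Train samples = 8400 * 81% = 6804
Test samples = 8400 - 6804
= 1596

1596


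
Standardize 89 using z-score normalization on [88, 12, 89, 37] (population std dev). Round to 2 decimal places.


Mean = (88 + 12 + 89 + 37) / 4 = 56.5
Variance = sum((x_i - mean)^2) / n = 1102.25
Std = sqrt(1102.25) = 33.2002
Z = (x - mean) / std
= (89 - 56.5) / 33.2002
= 32.5 / 33.2002
= 0.98

0.98


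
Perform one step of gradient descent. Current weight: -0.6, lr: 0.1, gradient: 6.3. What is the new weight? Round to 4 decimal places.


w_new = w_old - lr * gradient
= -0.6 - 0.1 * 6.3
= -0.6 - (0.63)
= -1.2300

-1.2300


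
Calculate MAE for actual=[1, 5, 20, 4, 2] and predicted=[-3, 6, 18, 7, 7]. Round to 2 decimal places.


Absolute errors: [4, 1, 2, 3, 5]
Sum of absolute errors = 15
MAE = 15 / 5 = 3.00

3.00


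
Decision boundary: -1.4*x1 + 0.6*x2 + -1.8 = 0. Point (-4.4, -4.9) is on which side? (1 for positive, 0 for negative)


Compute -1.4 * -4.4 + 0.6 * -4.9 + -1.8
= 6.16 + -2.94 + -1.8
= 1.42
Since 1.42 >= 0, the point is on the positive side.

1


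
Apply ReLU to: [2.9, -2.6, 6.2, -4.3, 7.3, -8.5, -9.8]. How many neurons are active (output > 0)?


ReLU(x) = max(0, x) for each element:
ReLU(2.9) = 2.9
ReLU(-2.6) = 0
ReLU(6.2) = 6.2
ReLU(-4.3) = 0
ReLU(7.3) = 7.3
ReLU(-8.5) = 0
ReLU(-9.8) = 0
Active neurons (>0): 3

3


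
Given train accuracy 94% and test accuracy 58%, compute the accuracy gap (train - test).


Gap = train_accuracy - test_accuracy
= 94 - 58
= 36%
This large gap strongly indicates overfitting.

36


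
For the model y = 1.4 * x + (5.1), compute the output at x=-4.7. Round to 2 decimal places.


y = 1.4 * -4.7 + (5.1)
= -6.58 + (5.1)
= -1.48

-1.48


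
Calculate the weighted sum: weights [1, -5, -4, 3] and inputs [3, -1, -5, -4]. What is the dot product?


Element-wise products:
1 * 3 = 3
-5 * -1 = 5
-4 * -5 = 20
3 * -4 = -12
Sum = 3 + 5 + 20 + -12
= 16

16


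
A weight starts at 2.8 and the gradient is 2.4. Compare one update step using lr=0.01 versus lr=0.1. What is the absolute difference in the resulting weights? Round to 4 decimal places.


With lr=0.01: w_new = 2.8 - 0.01 * 2.4 = 2.776
With lr=0.1: w_new = 2.8 - 0.1 * 2.4 = 2.56
Absolute difference = |2.776 - 2.56|
= 0.2160

0.2160


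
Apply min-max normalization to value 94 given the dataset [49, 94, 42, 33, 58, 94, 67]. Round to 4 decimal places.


Min = 33, Max = 94
Range = 94 - 33 = 61
Scaled = (x - min) / (max - min)
= (94 - 33) / 61
= 61 / 61
= 1.0000

1.0000


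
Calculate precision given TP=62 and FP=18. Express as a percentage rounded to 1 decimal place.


Precision = TP / (TP + FP) * 100
= 62 / (62 + 18)
= 62 / 80
= 0.775
= 77.5%

77.5


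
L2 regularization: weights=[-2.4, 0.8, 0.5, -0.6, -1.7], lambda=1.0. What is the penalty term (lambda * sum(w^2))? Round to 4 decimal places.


Squaring each weight:
(-2.4)^2 = 5.76
0.8^2 = 0.64
0.5^2 = 0.25
(-0.6)^2 = 0.36
(-1.7)^2 = 2.89
Sum of squares = 9.9
Penalty = 1.0 * 9.9 = 9.9000

9.9000


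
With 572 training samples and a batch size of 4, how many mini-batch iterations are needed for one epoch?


Iterations per epoch = dataset_size / batch_size
= 572 / 4
= 143

143


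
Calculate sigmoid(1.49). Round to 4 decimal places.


sigmoid(z) = 1 / (1 + exp(-z))
exp(-(1.49)) = exp(-1.49) = 0.2254
1 + 0.2254 = 1.2254
1 / 1.2254 = 0.8161

0.8161


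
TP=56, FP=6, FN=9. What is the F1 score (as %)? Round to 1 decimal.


Precision = TP / (TP + FP) = 56 / 62 = 0.9032
Recall = TP / (TP + FN) = 56 / 65 = 0.8615
F1 = 2 * P * R / (P + R)
= 2 * 0.9032 * 0.8615 / (0.9032 + 0.8615)
= 1.5563 / 1.7648
= 0.8819
As percentage: 88.2%

88.2


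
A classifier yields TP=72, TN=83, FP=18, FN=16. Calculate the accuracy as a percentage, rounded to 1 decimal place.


Accuracy = (TP + TN) / (TP + TN + FP + FN) * 100
= (72 + 83) / (72 + 83 + 18 + 16)
= 155 / 189
= 0.8201
= 82.0%

82.0


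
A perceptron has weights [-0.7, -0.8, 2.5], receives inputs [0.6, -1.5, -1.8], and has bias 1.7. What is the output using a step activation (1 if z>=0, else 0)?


z = w . x + b
= -0.7*0.6 + -0.8*-1.5 + 2.5*-1.8 + 1.7
= -0.42 + 1.2 + -4.5 + 1.7
= -3.72 + 1.7
= -2.02
Since z = -2.02 < 0, output = 0

0


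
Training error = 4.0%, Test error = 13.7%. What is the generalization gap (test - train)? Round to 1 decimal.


Generalization gap = test_error - train_error
= 13.7 - 4.0
= 9.7%
A moderate gap.

9.7


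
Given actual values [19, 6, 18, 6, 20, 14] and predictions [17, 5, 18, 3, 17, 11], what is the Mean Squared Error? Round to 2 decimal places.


Differences: [2, 1, 0, 3, 3, 3]
Squared errors: [4, 1, 0, 9, 9, 9]
Sum of squared errors = 32
MSE = 32 / 6 = 5.33

5.33


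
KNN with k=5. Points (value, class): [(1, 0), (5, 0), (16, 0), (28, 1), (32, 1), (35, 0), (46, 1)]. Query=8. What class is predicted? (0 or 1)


Distances from query 8:
Point 5 (class 0): distance = 3
Point 1 (class 0): distance = 7
Point 16 (class 0): distance = 8
Point 28 (class 1): distance = 20
Point 32 (class 1): distance = 24
K=5 nearest neighbors: classes = [0, 0, 0, 1, 1]
Votes for class 1: 2 / 5
Majority vote => class 0

0


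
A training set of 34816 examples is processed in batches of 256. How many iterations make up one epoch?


Iterations per epoch = dataset_size / batch_size
= 34816 / 256
= 136

136


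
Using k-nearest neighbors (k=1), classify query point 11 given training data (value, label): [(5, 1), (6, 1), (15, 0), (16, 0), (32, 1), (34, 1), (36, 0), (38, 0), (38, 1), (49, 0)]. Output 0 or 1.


Distances from query 11:
Point 15 (class 0): distance = 4
K=1 nearest neighbors: classes = [0]
Votes for class 1: 0 / 1
Majority vote => class 0

0


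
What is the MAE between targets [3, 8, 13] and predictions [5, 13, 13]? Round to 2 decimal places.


Absolute errors: [2, 5, 0]
Sum of absolute errors = 7
MAE = 7 / 3 = 2.33

2.33


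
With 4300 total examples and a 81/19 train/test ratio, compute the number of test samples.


Train samples = 4300 * 81% = 3483
Test samples = 4300 - 3483
= 817

817


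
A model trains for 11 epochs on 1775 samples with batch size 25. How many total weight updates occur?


Iterations per epoch = 1775 / 25 = 71
Total updates = iterations_per_epoch * epochs
= 71 * 11
= 781

781


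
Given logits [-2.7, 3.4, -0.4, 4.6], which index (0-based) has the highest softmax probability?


Softmax is a monotonic transformation, so it preserves the argmax.
We need to find the index of the maximum logit.
Index 0: -2.7
Index 1: 3.4
Index 2: -0.4
Index 3: 4.6
Maximum logit = 4.6 at index 3

3


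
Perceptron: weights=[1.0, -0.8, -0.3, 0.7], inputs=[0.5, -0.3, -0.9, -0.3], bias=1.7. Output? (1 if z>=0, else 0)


z = w . x + b
= 1.0*0.5 + -0.8*-0.3 + -0.3*-0.9 + 0.7*-0.3 + 1.7
= 0.5 + 0.24 + 0.27 + -0.21 + 1.7
= 0.8 + 1.7
= 2.5
Since z = 2.5 >= 0, output = 1

1


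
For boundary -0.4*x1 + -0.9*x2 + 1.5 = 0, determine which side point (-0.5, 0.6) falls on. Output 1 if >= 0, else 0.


Compute -0.4 * -0.5 + -0.9 * 0.6 + 1.5
= 0.2 + -0.54 + 1.5
= 1.16
Since 1.16 >= 0, the point is on the positive side.

1


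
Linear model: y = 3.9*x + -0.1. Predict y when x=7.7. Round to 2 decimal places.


y = 3.9 * 7.7 + (-0.1)
= 30.03 + (-0.1)
= 29.93

29.93


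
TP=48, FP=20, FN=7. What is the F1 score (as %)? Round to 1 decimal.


Precision = TP / (TP + FP) = 48 / 68 = 0.7059
Recall = TP / (TP + FN) = 48 / 55 = 0.8727
F1 = 2 * P * R / (P + R)
= 2 * 0.7059 * 0.8727 / (0.7059 + 0.8727)
= 1.2321 / 1.5786
= 0.7805
As percentage: 78.0%

78.0


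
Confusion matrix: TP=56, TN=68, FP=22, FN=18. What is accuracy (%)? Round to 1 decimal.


Accuracy = (TP + TN) / (TP + TN + FP + FN) * 100
= (56 + 68) / (56 + 68 + 22 + 18)
= 124 / 164
= 0.7561
= 75.6%

75.6


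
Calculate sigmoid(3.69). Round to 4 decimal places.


sigmoid(z) = 1 / (1 + exp(-z))
exp(-(3.69)) = exp(-3.69) = 0.025
1 + 0.025 = 1.025
1 / 1.025 = 0.9756

0.9756


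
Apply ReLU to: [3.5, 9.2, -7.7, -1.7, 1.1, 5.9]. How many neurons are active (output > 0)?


ReLU(x) = max(0, x) for each element:
ReLU(3.5) = 3.5
ReLU(9.2) = 9.2
ReLU(-7.7) = 0
ReLU(-1.7) = 0
ReLU(1.1) = 1.1
ReLU(5.9) = 5.9
Active neurons (>0): 4

4


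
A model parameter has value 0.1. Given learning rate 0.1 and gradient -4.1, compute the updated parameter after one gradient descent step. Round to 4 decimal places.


w_new = w_old - lr * gradient
= 0.1 - 0.1 * -4.1
= 0.1 - (-0.41)
= 0.5100

0.5100


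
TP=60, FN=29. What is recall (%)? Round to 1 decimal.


Recall = TP / (TP + FN) * 100
= 60 / (60 + 29)
= 60 / 89
= 0.6742
= 67.4%

67.4


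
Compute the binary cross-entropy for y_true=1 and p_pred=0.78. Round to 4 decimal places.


For y=1: Loss = -log(p)
= -log(0.78)
= -(-0.2485)
= 0.2485

0.2485


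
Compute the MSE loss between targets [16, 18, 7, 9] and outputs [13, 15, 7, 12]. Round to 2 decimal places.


Differences: [3, 3, 0, -3]
Squared errors: [9, 9, 0, 9]
Sum of squared errors = 27
MSE = 27 / 4 = 6.75

6.75


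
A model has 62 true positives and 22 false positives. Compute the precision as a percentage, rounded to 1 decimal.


Precision = TP / (TP + FP) * 100
= 62 / (62 + 22)
= 62 / 84
= 0.7381
= 73.8%

73.8


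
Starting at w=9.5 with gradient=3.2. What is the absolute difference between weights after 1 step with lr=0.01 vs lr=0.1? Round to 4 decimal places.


With lr=0.01: w_new = 9.5 - 0.01 * 3.2 = 9.468
With lr=0.1: w_new = 9.5 - 0.1 * 3.2 = 9.18
Absolute difference = |9.468 - 9.18|
= 0.2880

0.2880


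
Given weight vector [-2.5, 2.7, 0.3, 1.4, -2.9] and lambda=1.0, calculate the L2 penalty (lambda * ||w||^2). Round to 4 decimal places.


Squaring each weight:
(-2.5)^2 = 6.25
2.7^2 = 7.29
0.3^2 = 0.09
1.4^2 = 1.96
(-2.9)^2 = 8.41
Sum of squares = 24.0
Penalty = 1.0 * 24.0 = 24.0000

24.0000


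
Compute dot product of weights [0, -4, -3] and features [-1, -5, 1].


Element-wise products:
0 * -1 = 0
-4 * -5 = 20
-3 * 1 = -3
Sum = 0 + 20 + -3
= 17

17


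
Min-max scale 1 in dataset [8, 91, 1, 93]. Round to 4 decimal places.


Min = 1, Max = 93
Range = 93 - 1 = 92
Scaled = (x - min) / (max - min)
= (1 - 1) / 92
= 0 / 92
= 0.0000

0.0000


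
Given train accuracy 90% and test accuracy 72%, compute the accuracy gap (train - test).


Gap = train_accuracy - test_accuracy
= 90 - 72
= 18%
This gap suggests the model is overfitting.

18


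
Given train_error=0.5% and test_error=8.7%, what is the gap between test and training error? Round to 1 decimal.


Generalization gap = test_error - train_error
= 8.7 - 0.5
= 8.2%
A moderate gap.

8.2


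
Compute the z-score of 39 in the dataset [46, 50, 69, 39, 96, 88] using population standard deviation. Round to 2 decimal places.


Mean = (46 + 50 + 69 + 39 + 96 + 88) / 6 = 64.6667
Variance = sum((x_i - mean)^2) / n = 461.2222
Std = sqrt(461.2222) = 21.4761
Z = (x - mean) / std
= (39 - 64.6667) / 21.4761
= -25.6667 / 21.4761
= -1.20

-1.20


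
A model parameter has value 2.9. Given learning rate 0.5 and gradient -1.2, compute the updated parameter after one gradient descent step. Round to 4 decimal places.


w_new = w_old - lr * gradient
= 2.9 - 0.5 * -1.2
= 2.9 - (-0.6)
= 3.5000

3.5000


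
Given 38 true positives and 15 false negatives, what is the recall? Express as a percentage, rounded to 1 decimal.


Recall = TP / (TP + FN) * 100
= 38 / (38 + 15)
= 38 / 53
= 0.717
= 71.7%

71.7


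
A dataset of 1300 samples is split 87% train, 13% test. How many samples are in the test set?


Train samples = 1300 * 87% = 1131
Test samples = 1300 - 1131
= 169

169


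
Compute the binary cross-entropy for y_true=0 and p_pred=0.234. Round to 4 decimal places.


For y=0: Loss = -log(1-p)
= -log(1 - 0.234)
= -log(0.766)
= -(-0.2666)
= 0.2666

0.2666


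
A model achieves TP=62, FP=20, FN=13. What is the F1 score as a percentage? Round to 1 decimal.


Precision = TP / (TP + FP) = 62 / 82 = 0.7561
Recall = TP / (TP + FN) = 62 / 75 = 0.8267
F1 = 2 * P * R / (P + R)
= 2 * 0.7561 * 0.8267 / (0.7561 + 0.8267)
= 1.2501 / 1.5828
= 0.7898
As percentage: 79.0%

79.0


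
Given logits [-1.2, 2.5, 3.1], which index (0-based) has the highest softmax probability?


Softmax is a monotonic transformation, so it preserves the argmax.
We need to find the index of the maximum logit.
Index 0: -1.2
Index 1: 2.5
Index 2: 3.1
Maximum logit = 3.1 at index 2

2


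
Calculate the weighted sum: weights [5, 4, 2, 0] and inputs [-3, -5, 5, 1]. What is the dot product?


Element-wise products:
5 * -3 = -15
4 * -5 = -20
2 * 5 = 10
0 * 1 = 0
Sum = -15 + -20 + 10 + 0
= -25

-25


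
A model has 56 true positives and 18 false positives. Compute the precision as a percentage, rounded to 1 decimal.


Precision = TP / (TP + FP) * 100
= 56 / (56 + 18)
= 56 / 74
= 0.7568
= 75.7%

75.7


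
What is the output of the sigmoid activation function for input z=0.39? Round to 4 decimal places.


sigmoid(z) = 1 / (1 + exp(-z))
exp(-(0.39)) = exp(-0.39) = 0.6771
1 + 0.6771 = 1.6771
1 / 1.6771 = 0.5963

0.5963


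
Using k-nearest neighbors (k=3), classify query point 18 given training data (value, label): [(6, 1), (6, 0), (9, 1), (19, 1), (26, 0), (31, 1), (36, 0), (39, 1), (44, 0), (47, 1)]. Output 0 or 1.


Distances from query 18:
Point 19 (class 1): distance = 1
Point 26 (class 0): distance = 8
Point 9 (class 1): distance = 9
K=3 nearest neighbors: classes = [1, 0, 1]
Votes for class 1: 2 / 3
Majority vote => class 1

1


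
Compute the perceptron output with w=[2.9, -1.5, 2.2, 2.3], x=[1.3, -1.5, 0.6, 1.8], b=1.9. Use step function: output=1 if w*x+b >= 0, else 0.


z = w . x + b
= 2.9*1.3 + -1.5*-1.5 + 2.2*0.6 + 2.3*1.8 + 1.9
= 3.77 + 2.25 + 1.32 + 4.14 + 1.9
= 11.48 + 1.9
= 13.38
Since z = 13.38 >= 0, output = 1

1


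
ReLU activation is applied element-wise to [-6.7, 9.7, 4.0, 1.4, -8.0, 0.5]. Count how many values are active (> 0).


ReLU(x) = max(0, x) for each element:
ReLU(-6.7) = 0
ReLU(9.7) = 9.7
ReLU(4.0) = 4.0
ReLU(1.4) = 1.4
ReLU(-8.0) = 0
ReLU(0.5) = 0.5
Active neurons (>0): 4

4


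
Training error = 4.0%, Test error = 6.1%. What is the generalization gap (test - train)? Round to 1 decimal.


Generalization gap = test_error - train_error
= 6.1 - 4.0
= 2.1%
A moderate gap.

2.1


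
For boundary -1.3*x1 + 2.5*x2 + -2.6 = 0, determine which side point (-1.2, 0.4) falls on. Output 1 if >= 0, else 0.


Compute -1.3 * -1.2 + 2.5 * 0.4 + -2.6
= 1.56 + 1.0 + -2.6
= -0.04
Since -0.04 < 0, the point is on the negative side.

0


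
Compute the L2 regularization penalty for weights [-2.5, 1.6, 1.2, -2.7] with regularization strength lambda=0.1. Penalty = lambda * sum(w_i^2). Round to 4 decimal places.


Squaring each weight:
(-2.5)^2 = 6.25
1.6^2 = 2.56
1.2^2 = 1.44
(-2.7)^2 = 7.29
Sum of squares = 17.54
Penalty = 0.1 * 17.54 = 1.7540

1.7540


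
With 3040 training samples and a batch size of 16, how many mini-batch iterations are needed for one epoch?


Iterations per epoch = dataset_size / batch_size
= 3040 / 16
= 190

190


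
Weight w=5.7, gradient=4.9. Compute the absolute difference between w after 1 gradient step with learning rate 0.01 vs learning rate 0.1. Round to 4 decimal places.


With lr=0.01: w_new = 5.7 - 0.01 * 4.9 = 5.651
With lr=0.1: w_new = 5.7 - 0.1 * 4.9 = 5.21
Absolute difference = |5.651 - 5.21|
= 0.4410

0.4410


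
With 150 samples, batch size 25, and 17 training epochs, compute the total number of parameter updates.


Iterations per epoch = 150 / 25 = 6
Total updates = iterations_per_epoch * epochs
= 6 * 17
= 102

102


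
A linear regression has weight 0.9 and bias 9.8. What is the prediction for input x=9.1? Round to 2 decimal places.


y = 0.9 * 9.1 + (9.8)
= 8.19 + (9.8)
= 17.99

17.99


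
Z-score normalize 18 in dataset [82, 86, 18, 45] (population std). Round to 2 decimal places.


Mean = (82 + 86 + 18 + 45) / 4 = 57.75
Variance = sum((x_i - mean)^2) / n = 782.1875
Std = sqrt(782.1875) = 27.9676
Z = (x - mean) / std
= (18 - 57.75) / 27.9676
= -39.75 / 27.9676
= -1.42

-1.42


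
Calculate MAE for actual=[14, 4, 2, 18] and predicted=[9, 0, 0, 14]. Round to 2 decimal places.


Absolute errors: [5, 4, 2, 4]
Sum of absolute errors = 15
MAE = 15 / 4 = 3.75

3.75


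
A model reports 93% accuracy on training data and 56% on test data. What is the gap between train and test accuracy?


Gap = train_accuracy - test_accuracy
= 93 - 56
= 37%
This large gap strongly indicates overfitting.

37


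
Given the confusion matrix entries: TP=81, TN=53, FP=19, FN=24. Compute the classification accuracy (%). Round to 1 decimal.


Accuracy = (TP + TN) / (TP + TN + FP + FN) * 100
= (81 + 53) / (81 + 53 + 19 + 24)
= 134 / 177
= 0.7571
= 75.7%

75.7


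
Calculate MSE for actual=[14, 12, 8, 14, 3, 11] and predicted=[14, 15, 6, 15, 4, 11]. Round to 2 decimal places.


Differences: [0, -3, 2, -1, -1, 0]
Squared errors: [0, 9, 4, 1, 1, 0]
Sum of squared errors = 15
MSE = 15 / 6 = 2.50

2.50


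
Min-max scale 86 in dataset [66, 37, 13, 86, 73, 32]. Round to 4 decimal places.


Min = 13, Max = 86
Range = 86 - 13 = 73
Scaled = (x - min) / (max - min)
= (86 - 13) / 73
= 73 / 73
= 1.0000

1.0000


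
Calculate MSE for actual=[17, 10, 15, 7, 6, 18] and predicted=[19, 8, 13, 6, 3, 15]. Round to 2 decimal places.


Differences: [-2, 2, 2, 1, 3, 3]
Squared errors: [4, 4, 4, 1, 9, 9]
Sum of squared errors = 31
MSE = 31 / 6 = 5.17

5.17


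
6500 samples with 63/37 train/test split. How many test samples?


Train samples = 6500 * 63% = 4095
Test samples = 6500 - 4095
= 2405

2405


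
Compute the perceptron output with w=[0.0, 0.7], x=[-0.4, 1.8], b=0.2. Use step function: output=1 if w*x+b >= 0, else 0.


z = w . x + b
= 0.0*-0.4 + 0.7*1.8 + 0.2
= -0.0 + 1.26 + 0.2
= 1.26 + 0.2
= 1.46
Since z = 1.46 >= 0, output = 1

1


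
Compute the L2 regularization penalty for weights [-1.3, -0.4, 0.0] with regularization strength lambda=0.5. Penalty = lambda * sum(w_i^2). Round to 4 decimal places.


Squaring each weight:
(-1.3)^2 = 1.69
(-0.4)^2 = 0.16
0.0^2 = 0.0
Sum of squares = 1.85
Penalty = 0.5 * 1.85 = 0.9250

0.9250


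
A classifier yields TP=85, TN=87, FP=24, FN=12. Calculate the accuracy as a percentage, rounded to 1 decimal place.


Accuracy = (TP + TN) / (TP + TN + FP + FN) * 100
= (85 + 87) / (85 + 87 + 24 + 12)
= 172 / 208
= 0.8269
= 82.7%

82.7


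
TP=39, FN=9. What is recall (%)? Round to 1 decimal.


Recall = TP / (TP + FN) * 100
= 39 / (39 + 9)
= 39 / 48
= 0.8125
= 81.3%

81.3


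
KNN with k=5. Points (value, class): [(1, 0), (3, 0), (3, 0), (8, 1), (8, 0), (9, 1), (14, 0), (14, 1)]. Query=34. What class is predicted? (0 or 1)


Distances from query 34:
Point 14 (class 0): distance = 20
Point 14 (class 1): distance = 20
Point 9 (class 1): distance = 25
Point 8 (class 0): distance = 26
Point 8 (class 1): distance = 26
K=5 nearest neighbors: classes = [0, 1, 1, 0, 1]
Votes for class 1: 3 / 5
Majority vote => class 1

1


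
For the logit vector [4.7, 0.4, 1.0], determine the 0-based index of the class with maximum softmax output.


Softmax is a monotonic transformation, so it preserves the argmax.
We need to find the index of the maximum logit.
Index 0: 4.7
Index 1: 0.4
Index 2: 1.0
Maximum logit = 4.7 at index 0

0


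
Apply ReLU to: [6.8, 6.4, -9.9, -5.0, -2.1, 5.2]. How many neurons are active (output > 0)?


ReLU(x) = max(0, x) for each element:
ReLU(6.8) = 6.8
ReLU(6.4) = 6.4
ReLU(-9.9) = 0
ReLU(-5.0) = 0
ReLU(-2.1) = 0
ReLU(5.2) = 5.2
Active neurons (>0): 3

3


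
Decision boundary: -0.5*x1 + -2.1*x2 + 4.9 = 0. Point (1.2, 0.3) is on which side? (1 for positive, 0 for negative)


Compute -0.5 * 1.2 + -2.1 * 0.3 + 4.9
= -0.6 + -0.63 + 4.9
= 3.67
Since 3.67 >= 0, the point is on the positive side.

1


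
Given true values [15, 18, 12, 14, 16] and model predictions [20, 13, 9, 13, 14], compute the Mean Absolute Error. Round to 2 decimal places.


Absolute errors: [5, 5, 3, 1, 2]
Sum of absolute errors = 16
MAE = 16 / 5 = 3.20

3.20


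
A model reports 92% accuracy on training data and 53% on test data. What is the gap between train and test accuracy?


Gap = train_accuracy - test_accuracy
= 92 - 53
= 39%
This large gap strongly indicates overfitting.

39


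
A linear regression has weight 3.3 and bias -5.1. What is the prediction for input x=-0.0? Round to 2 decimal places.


y = 3.3 * -0.0 + (-5.1)
= -0.0 + (-5.1)
= -5.10

-5.10


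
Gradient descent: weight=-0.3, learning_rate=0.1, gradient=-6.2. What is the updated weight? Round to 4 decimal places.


w_new = w_old - lr * gradient
= -0.3 - 0.1 * -6.2
= -0.3 - (-0.62)
= 0.3200

0.3200
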